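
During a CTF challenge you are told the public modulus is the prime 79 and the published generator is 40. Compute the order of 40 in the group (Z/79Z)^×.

39

The order of 40 must divide φ(79) = 79 − 1 = 78 = 2 · 3 · 13.
Divisors of 78: 1, 2, 3, 6, 13, 26, 39, 78.
Evaluate successive powers at the divisors of 78:
40^1 ≡ 40
40^2 ≡ 20
40^3 ≡ 10
40^6 ≡ 21
40^13 ≡ 23
40^26 ≡ 55
40^39 ≡ 1
Hence ord(40) = 39.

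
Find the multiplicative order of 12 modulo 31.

ord(12) | φ(31) = 31 − 1 = 30 = 2 · 3 · 5.
Divisors of 30: 1, 2, 3, 5, 6, 10, 15, 30.
Evaluate successive powers at the divisors of 30:
12^1 ≡ 12 (mod 31)
12^2 ≡ 20 (mod 31)
12^3 ≡ 23 (mod 31)
12^5 ≡ 26 (mod 31)
12^6 ≡ 2 (mod 31)
12^10 ≡ 25 (mod 31)
12^15 ≡ 30 (mod 31)
12^30 ≡ 1 (mod 31) ✓
Hence ord(12) = 30.

30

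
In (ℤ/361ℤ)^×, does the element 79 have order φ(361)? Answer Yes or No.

Yes

φ(361) = φ(19^2) = 19·(19−1) = 342 = 2 · 3^2 · 19.
It suffices to check that the order of 79 is not a proper divisor of 342: compute 79^(342/q) for q ∈ {2, 3, 19}.
79^171 ≡ 360 (mod 361)  [q = 2: ≢ 1 ✓]
79^114 ≡ 292 (mod 361)  [q = 3: ≢ 1 ✓]
79^18 ≡ 77 (mod 361)  [q = 19: ≢ 1 ✓]
None equal 1, so ord_361(79) = 342: 79 is a primitive root.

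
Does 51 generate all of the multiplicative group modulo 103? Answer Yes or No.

φ(103) = 103 − 1 = 102 = 2 · 3 · 17.
Test 51^(102/q) mod 103 for each prime factor q of 102:
51^51 ≡ 102 (mod 103)  [q = 2: ≢ 1 ✓]
51^34 ≡ 56 (mod 103)  [q = 3: ≢ 1 ✓]
51^6 ≡ 66 (mod 103)  [q = 17: ≢ 1 ✓]
Every test exponent gives a nontrivial residue, hence 51 generates the full group.

Yes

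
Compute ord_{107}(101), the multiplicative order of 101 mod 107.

53

Since 101 ∈ (Z/107Z)^×, its order divides φ(107) = 107 − 1 = 106 = 2 · 53.
Divisors of 106: 1, 2, 53, 106.
Evaluate successive powers at the divisors of 106:
101^1 ≡ 101 (mod 107)
101^2 ≡ 36 (mod 107)
101^53 ≡ 1 (mod 107) ✓
The smallest such exponent is 53, so the order of 101 is 53.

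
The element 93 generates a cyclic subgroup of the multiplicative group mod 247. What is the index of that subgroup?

6

By Lagrange's theorem, ord_247(93) divides φ(247) = φ(13·19) = (13−1)·(19−1) = 12·18 = 216 = 2^3 · 3^3.
Divisors of 216: 1, 2, 3, 4, 6, 8, 9, 12, 18, 24, 27, 36, 54, 72, 108, 216.
Test each divisor d:
93^1 ≡ 93 (mod 247)
93^2 ≡ 4 (mod 247)
93^3 ≡ 125 (mod 247)
93^4 ≡ 16 (mod 247)
93^6 ≡ 64 (mod 247)
93^8 ≡ 9 (mod 247)
93^9 ≡ 96 (mod 247)
93^12 ≡ 144 (mod 247)
93^18 ≡ 77 (mod 247)
93^24 ≡ 235 (mod 247)
93^27 ≡ 229 (mod 247)
93^36 ≡ 1 (mod 247) ✓
Thus |⟨93⟩| = ord(93) = 36.
[(Z/247Z)^× : ⟨93⟩] = 216/36 = 6.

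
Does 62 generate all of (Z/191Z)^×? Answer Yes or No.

φ(191) = 191 − 1 = 190 = 2 · 5 · 19.
Test 62^(190/q) mod 191 for each prime factor q of 190:
62^95 ≡ 190 (mod 191)  [q = 2: ≢ 1 ✓]
62^38 ≡ 49 (mod 191)  [q = 5: ≢ 1 ✓]
62^10 ≡ 25 (mod 191)  [q = 19: ≢ 1 ✓]
Every test exponent gives a nontrivial residue, hence 62 generates the full group.

Yes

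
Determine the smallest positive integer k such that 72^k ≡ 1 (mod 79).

39

Since 72 ∈ (Z/79Z)^×, its order divides φ(79) = 79 − 1 = 78 = 2 · 3 · 13.
Divisors of 78: 1, 2, 3, 6, 13, 26, 39, 78.
Compute 72^d (mod 79) for the divisors d until we hit 1:
72^1 ≡ 72 (mod 79)
72^2 ≡ 49 (mod 79)
72^3 ≡ 52 (mod 79)
72^6 ≡ 18 (mod 79)
72^13 ≡ 23 (mod 79)
72^26 ≡ 55 (mod 79)
72^39 ≡ 1 (mod 79) ✓
Therefore the multiplicative order of 72 modulo 79 is 39.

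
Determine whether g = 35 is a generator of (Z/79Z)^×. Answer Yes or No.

Yes

φ(79) = 79 − 1 = 78 = 2 · 3 · 13.
It suffices to check that the order of 35 is not a proper divisor of 78: compute 35^(78/q) for q ∈ {2, 3, 13}.
35^39 ≡ 78 (mod 79)  [q = 2: ≢ 1 ✓]
35^26 ≡ 23 (mod 79)  [q = 3: ≢ 1 ✓]
35^6 ≡ 10 (mod 79)  [q = 13: ≢ 1 ✓]
All checks pass, so 35 has order 78 and is a primitive root modulo 79.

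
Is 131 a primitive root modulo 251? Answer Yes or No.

φ(251) = 251 − 1 = 250 = 2 · 5^3.
131 is a primitive root mod 251 iff 131^(φ(251)/q) ≢ 1 for every prime q | φ(251), i.e. q ∈ {2, 5}.
131^125 ≡ 1 (mod 251)  [q = 2: ≡ 1 ✗]
131^50 ≡ 219 (mod 251)  [q = 5: ≢ 1 ✓]
The check at q = 2 fails, so 131 generates a proper subgroup.

No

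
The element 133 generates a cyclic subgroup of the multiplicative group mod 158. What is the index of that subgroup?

1

The order of 133 must divide φ(158) = φ(2)·φ(79) = 1·78 = 78 = 2 · 3 · 13.
Divisors of 78: 1, 2, 3, 6, 13, 26, 39, 78.
Evaluate successive powers at the divisors of 78:
133^1 ≡ 133
133^2 ≡ 151
133^3 ≡ 17
133^6 ≡ 131
133^13 ≡ 103
133^26 ≡ 23
133^39 ≡ 157
133^78 ≡ 1
Thus |⟨133⟩| = ord(133) = 78.
The index is φ(158) / ord(133) = 78 / 78 = 1.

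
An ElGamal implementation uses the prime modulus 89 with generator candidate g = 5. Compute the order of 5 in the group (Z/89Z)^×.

44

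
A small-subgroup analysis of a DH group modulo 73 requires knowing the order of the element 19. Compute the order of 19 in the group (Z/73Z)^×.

The order of 19 must divide φ(73) = 73 − 1 = 72 = 2^3 · 3^2.
Divisors of 72: 1, 2, 3, 4, 6, 8, 9, 12, 18, 24, 36, 72.
Evaluate successive powers at the divisors of 72:
19^1 ≡ 19 (mod 73)
19^2 ≡ 69 (mod 73)
19^3 ≡ 70 (mod 73)
19^4 ≡ 16 (mod 73)
19^6 ≡ 9 (mod 73)
19^8 ≡ 37 (mod 73)
19^9 ≡ 46 (mod 73)
19^12 ≡ 8 (mod 73)
19^18 ≡ 72 (mod 73)
19^24 ≡ 64 (mod 73)
19^36 ≡ 1 (mod 73) ✓
The smallest such exponent is 36, so the order of 19 is 36.

36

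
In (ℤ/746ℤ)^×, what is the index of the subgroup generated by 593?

4

Since 593 ∈ (Z/746Z)^×, its order divides φ(746) = φ(2)·φ(373) = 1·372 = 372 = 2^2 · 3 · 31.
Divisors of 372: 1, 2, 3, 4, 6, 12, 31, 62, 93, 124, 186, 372.
Test each divisor d:
593^1 ≡ 593 (mod 746)
593^2 ≡ 283 (mod 746)
593^3 ≡ 715 (mod 746)
593^4 ≡ 267 (mod 746)
593^6 ≡ 215 (mod 746)
593^12 ≡ 719 (mod 746)
593^31 ≡ 461 (mod 746)
593^62 ≡ 657 (mod 746)
593^93 ≡ 1 (mod 746) ✓
So ord_746(593) = 93, hence |⟨593⟩| = 93.
[(Z/746Z)^× : ⟨593⟩] = 372/93 = 4.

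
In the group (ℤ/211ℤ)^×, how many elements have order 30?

φ(211) = 211 − 1 = 210 = 2 · 3 · 5 · 7.
In a cyclic group of order 210, there are φ(d) elements of order d for each divisor d of 210, and zero for non-divisors.
30 = 2 · 3 · 5 divides 210, and φ(30) = 8.

8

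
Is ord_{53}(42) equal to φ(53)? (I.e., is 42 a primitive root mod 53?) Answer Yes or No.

No

φ(53) = 53 − 1 = 52 = 2^2 · 13.
An element g generates (Z/53Z)^× iff g^(52/q) ≢ 1 (mod 53) for each prime q ∈ {2, 13}.
42^26 ≡ 1 (mod 53)  [q = 2: ≡ 1 ✗]
42^4 ≡ 13 (mod 53)  [q = 13: ≢ 1 ✓]
The check at q = 2 fails, so 42 generates a proper subgroup.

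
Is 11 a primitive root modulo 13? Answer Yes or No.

Yes

φ(13) = 13 − 1 = 12 = 2^2 · 3.
It suffices to check that the order of 11 is not a proper divisor of 12: compute 11^(12/q) for q ∈ {2, 3}.
11^6 ≡ 12 (mod 13)  [q = 2: ≢ 1 ✓]
11^4 ≡ 3 (mod 13)  [q = 3: ≢ 1 ✓]
All checks pass, so 11 has order 12 and is a primitive root modulo 13.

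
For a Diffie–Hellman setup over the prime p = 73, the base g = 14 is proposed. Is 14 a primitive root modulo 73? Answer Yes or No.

Yes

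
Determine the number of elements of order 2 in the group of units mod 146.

1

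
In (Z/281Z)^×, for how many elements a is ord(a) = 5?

φ(281) = 281 − 1 = 280 = 2^3 · 5 · 7.
(Z/281Z)^× is cyclic (|G| = 280); a cyclic group of order m has exactly φ(d) elements of each order d | m, and none otherwise.
5 | 280, and φ(5) = 5 − 1 = 4.

4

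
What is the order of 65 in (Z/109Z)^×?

ord(65) | φ(109) = 109 − 1 = 108 = 2^2 · 3^3.
Divisors of 108: 1, 2, 3, 4, 6, 9, 12, 18, 27, 36, 54, 108.
Test each divisor d:
65^1 ≡ 65 (mod 109)
65^2 ≡ 83 (mod 109)
65^3 ≡ 54 (mod 109)
65^4 ≡ 22 (mod 109)
65^6 ≡ 82 (mod 109)
65^9 ≡ 68 (mod 109)
65^12 ≡ 75 (mod 109)
65^18 ≡ 46 (mod 109)
65^27 ≡ 76 (mod 109)
65^36 ≡ 45 (mod 109)
65^54 ≡ 108 (mod 109)
65^108 ≡ 1 (mod 109) ✓
The smallest such exponent is 108, so the order of 65 is 108.

108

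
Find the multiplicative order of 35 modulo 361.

By Lagrange's theorem, ord_361(35) divides φ(361) = φ(19^2) = 19·(19−1) = 342 = 2 · 3^2 · 19.
Divisors of 342: 1, 2, 3, 6, 9, 18, 19, 38, 57, 114, 171, 342.
Evaluate successive powers at the divisors of 342:
35^1 ≡ 35 (mod 361)
35^2 ≡ 142 (mod 361)
35^3 ≡ 277 (mod 361)
35^6 ≡ 197 (mod 361)
35^9 ≡ 58 (mod 361)
35^18 ≡ 115 (mod 361)
35^19 ≡ 54 (mod 361)
35^38 ≡ 28 (mod 361)
35^57 ≡ 68 (mod 361)
35^114 ≡ 292 (mod 361)
35^171 ≡ 1 (mod 361) ✓
So ord_361(35) = 171.

171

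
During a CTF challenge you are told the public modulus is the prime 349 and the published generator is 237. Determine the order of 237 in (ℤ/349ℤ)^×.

The order of 237 must divide φ(349) = 349 − 1 = 348 = 2^2 · 3 · 29.
Divisors of 348: 1, 2, 3, 4, 6, 12, 29, 58, 87, 116, 174, 348.
Evaluate successive powers at the divisors of 348:
237^1 ≡ 237
237^2 ≡ 329
237^3 ≡ 146
237^4 ≡ 51
237^6 ≡ 27
237^12 ≡ 31
237^29 ≡ 189
237^58 ≡ 123
237^87 ≡ 213
237^116 ≡ 122
237^174 ≡ 348
237^348 ≡ 1
So ord_349(237) = 348.

348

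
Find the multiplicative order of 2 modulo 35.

Since 2 ∈ (Z/35Z)^×, its order divides φ(35) = φ(5·7) = (5−1)·(7−1) = 4·6 = 24 = 2^3 · 3.
Divisors of 24: 1, 2, 3, 4, 6, 8, 12, 24.
Compute 2^d (mod 35) for the divisors d until we hit 1:
2^1 ≡ 2
2^2 ≡ 4
2^3 ≡ 8
2^4 ≡ 16
2^6 ≡ 29
2^8 ≡ 11
2^12 ≡ 1
Hence ord(2) = 12.

12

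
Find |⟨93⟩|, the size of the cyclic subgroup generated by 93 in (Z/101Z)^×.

100

By Lagrange's theorem, ord_101(93) divides φ(101) = 101 − 1 = 100 = 2^2 · 5^2.
Divisors of 100: 1, 2, 4, 5, 10, 20, 25, 50, 100.
Check 93^d mod 101 for each divisor in increasing order:
93^1 ≡ 93 (mod 101)
93^2 ≡ 64 (mod 101)
93^4 ≡ 56 (mod 101)
93^5 ≡ 57 (mod 101)
93^10 ≡ 17 (mod 101)
93^20 ≡ 87 (mod 101)
93^25 ≡ 10 (mod 101)
93^50 ≡ 100 (mod 101)
93^100 ≡ 1 (mod 101) ✓
The smallest such exponent is 100, so the order of 93 is 100.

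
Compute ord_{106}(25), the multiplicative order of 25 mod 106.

26

ord(25) | φ(106) = φ(2)·φ(53) = 1·52 = 52 = 2^2 · 13.
Divisors of 52: 1, 2, 4, 13, 26, 52.
Test each divisor d:
25^1 ≡ 25
25^2 ≡ 95
25^4 ≡ 15
25^13 ≡ 105
25^26 ≡ 1
The smallest such exponent is 26, so the order of 25 is 26.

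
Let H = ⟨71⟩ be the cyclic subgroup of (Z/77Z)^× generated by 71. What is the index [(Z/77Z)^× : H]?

The order of 71 must divide φ(77) = φ(7·11) = (7−1)·(11−1) = 6·10 = 60 = 2^2 · 3 · 5.
Divisors of 60: 1, 2, 3, 4, 5, 6, 10, 12, 15, 20, 30, 60.
Test each divisor d:
71^1 ≡ 71 (mod 77)
71^2 ≡ 36 (mod 77)
71^3 ≡ 15 (mod 77)
71^4 ≡ 64 (mod 77)
71^5 ≡ 1 (mod 77) ✓
The order of 71 is 5, so the subgroup it generates has 5 elements.
The index is φ(77) / ord(71) = 60 / 5 = 12.

12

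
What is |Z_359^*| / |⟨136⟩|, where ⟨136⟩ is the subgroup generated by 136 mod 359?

2

By Lagrange's theorem, ord_359(136) divides φ(359) = 359 − 1 = 358 = 2 · 179.
Divisors of 358: 1, 2, 179, 358.
Check 136^d mod 359 for each divisor in increasing order:
136^1 ≡ 136
136^2 ≡ 187
136^179 ≡ 1
Thus |⟨136⟩| = ord(136) = 179.
Index = |(Z/359Z)^×| / |⟨136⟩| = 358 / 179 = 2.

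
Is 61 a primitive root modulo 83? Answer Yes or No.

No

φ(83) = 83 − 1 = 82 = 2 · 41.
An element g generates (Z/83Z)^× iff g^(82/q) ≢ 1 (mod 83) for each prime q ∈ {2, 41}.
61^41 ≡ 1 (mod 83)  [q = 2: ≡ 1 ✗]
61^2 ≡ 69 (mod 83)  [q = 41: ≢ 1 ✓]
Since 61^41 ≡ 1, the order of 61 divides 41 < 82, so 61 is not a primitive root.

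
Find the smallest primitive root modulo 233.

φ(233) = 233 − 1 = 232 = 2^3 · 29.
g is a primitive root iff g^(232/q) ≢ 1 (mod 233) for each prime q ∈ {2, 29}.
g = 2: 2^116 ≡ 1 — hits 1, so not a primitive root.
g = 3: 3^116 ≡ 232; 3^8 ≡ 37 — none is 1, so 3 is a primitive root.
Hence the least primitive root of 233 is 3.

3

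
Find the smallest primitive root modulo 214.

φ(214) = φ(2)·φ(107) = 1·106 = 106 = 2 · 53.
Test candidates g = 2, 3, … against the prime factors q ∈ {2, 53} of φ(214): g is a generator iff g^(106/q) ≢ 1 for every such q.
g = 2: gcd(2, 214) = 2 > 1, not a unit — skip.
g = 3: 3^53 ≡ 1 — hits 1, so not a primitive root.
g = 4: gcd(4, 214) = 2 > 1, not a unit — skip.
g = 5: 5^53 ≡ 213; 5^2 ≡ 25 — none is 1, so 5 is a primitive root.
The smallest primitive root modulo 214 is 5.

5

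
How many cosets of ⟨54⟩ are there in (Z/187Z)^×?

The order of 54 must divide φ(187) = φ(11·17) = (11−1)·(17−1) = 10·16 = 160 = 2^5 · 5.
Divisors of 160: 1, 2, 4, 5, 8, 10, 16, 20, 32, 40, 80, 160.
Check 54^d mod 187 for each divisor in increasing order:
54^1 ≡ 54
54^2 ≡ 111
54^4 ≡ 166
54^5 ≡ 175
54^8 ≡ 67
54^10 ≡ 144
54^16 ≡ 1
So ord_187(54) = 16, hence |⟨54⟩| = 16.
Index = |(Z/187Z)^×| / |⟨54⟩| = 160 / 16 = 10.

10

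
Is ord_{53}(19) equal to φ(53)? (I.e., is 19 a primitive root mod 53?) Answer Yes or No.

Yes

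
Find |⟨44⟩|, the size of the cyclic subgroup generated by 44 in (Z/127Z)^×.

ord(44) | φ(127) = 127 − 1 = 126 = 2 · 3^2 · 7.
Divisors of 126: 1, 2, 3, 6, 7, 9, 14, 18, 21, 42, 63, 126.
Evaluate successive powers at the divisors of 126:
44^1 ≡ 44 (mod 127)
44^2 ≡ 31 (mod 127)
44^3 ≡ 94 (mod 127)
44^6 ≡ 73 (mod 127)
44^7 ≡ 37 (mod 127)
44^9 ≡ 4 (mod 127)
44^14 ≡ 99 (mod 127)
44^18 ≡ 16 (mod 127)
44^21 ≡ 107 (mod 127)
44^42 ≡ 19 (mod 127)
44^63 ≡ 1 (mod 127) ✓
Therefore the multiplicative order of 44 modulo 127 is 63.

63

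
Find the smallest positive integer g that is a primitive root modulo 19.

2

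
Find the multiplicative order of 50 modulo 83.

Since 50 ∈ (Z/83Z)^×, its order divides φ(83) = 83 − 1 = 82 = 2 · 41.
Divisors of 82: 1, 2, 41, 82.
Evaluate successive powers at the divisors of 82:
50^1 ≡ 50 (mod 83)
50^2 ≡ 10 (mod 83)
50^41 ≡ 82 (mod 83)
50^82 ≡ 1 (mod 83) ✓
Hence ord(50) = 82.

82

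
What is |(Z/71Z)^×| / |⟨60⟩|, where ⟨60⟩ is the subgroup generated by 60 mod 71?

2

The order of 60 must divide φ(71) = 71 − 1 = 70 = 2 · 5 · 7.
Divisors of 70: 1, 2, 5, 7, 10, 14, 35, 70.
Evaluate successive powers at the divisors of 70:
60^1 ≡ 60
60^2 ≡ 50
60^5 ≡ 48
60^7 ≡ 57
60^10 ≡ 32
60^14 ≡ 54
60^35 ≡ 1
So ord_71(60) = 35, hence |⟨60⟩| = 35.
[(Z/71Z)^× : ⟨60⟩] = 70/35 = 2.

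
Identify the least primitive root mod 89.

3

φ(89) = 89 − 1 = 88 = 2^3 · 11.
g is a primitive root iff g^(88/q) ≢ 1 (mod 89) for each prime q ∈ {2, 11}.
g = 2: 2^44 ≡ 1 — hits 1, so not a primitive root.
g = 3: 3^44 ≡ 88; 3^8 ≡ 64 — none is 1, so 3 is a primitive root.
Hence the least primitive root of 89 is 3.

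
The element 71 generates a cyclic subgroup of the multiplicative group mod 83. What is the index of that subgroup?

By Lagrange's theorem, ord_83(71) divides φ(83) = 83 − 1 = 82 = 2 · 41.
Divisors of 82: 1, 2, 41, 82.
Check 71^d mod 83 for each divisor in increasing order:
71^1 ≡ 71
71^2 ≡ 61
71^41 ≡ 82
71^82 ≡ 1
The order of 71 is 82, so the subgroup it generates has 82 elements.
The index is φ(83) / ord(71) = 82 / 82 = 1.

1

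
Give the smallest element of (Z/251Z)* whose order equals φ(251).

φ(251) = 251 − 1 = 250 = 2 · 5^3.
Test candidates g = 2, 3, … against the prime factors q ∈ {2, 5} of φ(251): g is a generator iff g^(250/q) ≢ 1 for every such q.
g = 2: 2^125 ≡ 250; 2^50 ≡ 1 — hits 1, so not a primitive root.
g = 3: 3^125 ≡ 1 — hits 1, so not a primitive root.
g = 4: 4^125 ≡ 1 — hits 1, so not a primitive root.
g = 5: 5^125 ≡ 1 — hits 1, so not a primitive root.
g = 6: 6^125 ≡ 250; 6^50 ≡ 219 — none is 1, so 6 is a primitive root.
The smallest primitive root modulo 251 is 6.

6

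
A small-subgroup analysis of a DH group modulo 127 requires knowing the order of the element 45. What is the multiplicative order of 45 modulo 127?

ord(45) | φ(127) = 127 − 1 = 126 = 2 · 3^2 · 7.
Divisors of 126: 1, 2, 3, 6, 7, 9, 14, 18, 21, 42, 63, 126.
Test each divisor d:
45^1 ≡ 45
45^2 ≡ 120
45^3 ≡ 66
45^6 ≡ 38
45^7 ≡ 59
45^9 ≡ 95
45^14 ≡ 52
45^18 ≡ 8
45^21 ≡ 20
45^42 ≡ 19
45^63 ≡ 126
45^126 ≡ 1
The smallest such exponent is 126, so the order of 45 is 126.

126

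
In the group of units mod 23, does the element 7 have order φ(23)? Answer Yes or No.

φ(23) = 23 − 1 = 22 = 2 · 11.
It suffices to check that the order of 7 is not a proper divisor of 22: compute 7^(22/q) for q ∈ {2, 11}.
7^11 ≡ 22 (mod 23)  [q = 2: ≢ 1 ✓]
7^2 ≡ 3 (mod 23)  [q = 11: ≢ 1 ✓]
All checks pass, so 7 has order 22 and is a primitive root modulo 23.

Yes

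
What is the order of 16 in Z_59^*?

29

The order of 16 must divide φ(59) = 59 − 1 = 58 = 2 · 29.
Divisors of 58: 1, 2, 29, 58.
Check 16^d mod 59 for each divisor in increasing order:
16^1 ≡ 16 (mod 59)
16^2 ≡ 20 (mod 59)
16^29 ≡ 1 (mod 59) ✓
Therefore the multiplicative order of 16 modulo 59 is 29.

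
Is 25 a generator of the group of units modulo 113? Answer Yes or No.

No

φ(113) = 113 − 1 = 112 = 2^4 · 7.
Test 25^(112/q) mod 113 for each prime factor q of 112:
25^56 ≡ 1 (mod 113)  [q = 2: ≡ 1 ✗]
25^16 ≡ 109 (mod 113)  [q = 7: ≢ 1 ✓]
Since 25^56 ≡ 1, the order of 25 divides 56 < 112, so 25 is not a primitive root.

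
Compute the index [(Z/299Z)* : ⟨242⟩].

6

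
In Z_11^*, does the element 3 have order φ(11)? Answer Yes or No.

φ(11) = 11 − 1 = 10 = 2 · 5.
It suffices to check that the order of 3 is not a proper divisor of 10: compute 3^(10/q) for q ∈ {2, 5}.
3^5 ≡ 1 (mod 11)  [q = 2: ≡ 1 ✗]
3^2 ≡ 9 (mod 11)  [q = 5: ≢ 1 ✓]
3^5 ≡ 1 shows ord(3) | 5, strictly less than φ(11); not a primitive root.

No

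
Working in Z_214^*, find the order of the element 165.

By Lagrange's theorem, ord_214(165) divides φ(214) = φ(2)·φ(107) = 1·106 = 106 = 2 · 53.
Divisors of 106: 1, 2, 53, 106.
Check 165^d mod 214 for each divisor in increasing order:
165^1 ≡ 165
165^2 ≡ 47
165^53 ≡ 213
165^106 ≡ 1
So ord_214(165) = 106.

106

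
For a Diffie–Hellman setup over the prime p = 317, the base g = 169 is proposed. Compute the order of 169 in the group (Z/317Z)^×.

The order of 169 must divide φ(317) = 317 − 1 = 316 = 2^2 · 79.
Divisors of 316: 1, 2, 4, 79, 158, 316.
Check 169^d mod 317 for each divisor in increasing order:
169^1 ≡ 169 (mod 317)
169^2 ≡ 31 (mod 317)
169^4 ≡ 10 (mod 317)
169^79 ≡ 316 (mod 317)
169^158 ≡ 1 (mod 317) ✓
Hence ord(169) = 158.

158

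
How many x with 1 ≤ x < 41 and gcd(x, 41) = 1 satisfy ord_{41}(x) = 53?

φ(41) = 41 − 1 = 40 = 2^3 · 5.
Since (Z/41Z)^× is cyclic of order 40, the number of elements of order d is φ(d) when d | 40 and 0 otherwise.
Here 40 is not a multiple of 53, so there are no elements of order 53.

0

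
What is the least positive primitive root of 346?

3

φ(346) = φ(2)·φ(173) = 1·172 = 172 = 2^2 · 43.
g is a primitive root iff g^(172/q) ≢ 1 (mod 346) for each prime q ∈ {2, 43}.
g = 2: gcd(2, 346) = 2 > 1, not a unit — skip.
g = 3: 3^86 ≡ 345; 3^4 ≡ 81 — none is 1, so 3 is a primitive root.
The smallest primitive root modulo 346 is 3.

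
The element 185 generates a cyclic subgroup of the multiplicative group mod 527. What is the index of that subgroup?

The order of 185 must divide φ(527) = φ(17·31) = (17−1)·(31−1) = 16·30 = 480 = 2^5 · 3 · 5.
Divisors of 480: 1, 2, 3, 4, 5, 6, 8, 10, 12, 15, 16, 20, 24, 30, 32, 40, 48, 60, 80, 96, 120, 160, 240, 480.
Check 185^d mod 527 for each divisor in increasing order:
185^1 ≡ 185
185^2 ≡ 497
185^3 ≡ 247
185^4 ≡ 373
185^5 ≡ 495
185^6 ≡ 404
185^8 ≡ 1
So ord_527(185) = 8, hence |⟨185⟩| = 8.
Index = |(Z/527Z)^×| / |⟨185⟩| = 480 / 8 = 60.

60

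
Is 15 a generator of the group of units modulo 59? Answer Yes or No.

No

φ(59) = 59 − 1 = 58 = 2 · 29.
It suffices to check that the order of 15 is not a proper divisor of 58: compute 15^(58/q) for q ∈ {2, 29}.
15^29 ≡ 1 (mod 59)  [q = 2: ≡ 1 ✗]
15^2 ≡ 48 (mod 59)  [q = 29: ≢ 1 ✓]
The check at q = 2 fails, so 15 generates a proper subgroup.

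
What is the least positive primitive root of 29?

2

φ(29) = 29 − 1 = 28 = 2^2 · 7.
Test candidates g = 2, 3, … against the prime factors q ∈ {2, 7} of φ(29): g is a generator iff g^(28/q) ≢ 1 for every such q.
g = 2: 2^14 ≡ 28; 2^4 ≡ 16 — none is 1, so 2 is a primitive root.
Hence the least primitive root of 29 is 2.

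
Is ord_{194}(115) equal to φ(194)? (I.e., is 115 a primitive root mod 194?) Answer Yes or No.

No

φ(194) = φ(2)·φ(97) = 1·96 = 96 = 2^5 · 3.
115 is a primitive root mod 194 iff 115^(φ(194)/q) ≢ 1 for every prime q | φ(194), i.e. q ∈ {2, 3}.
115^48 ≡ 1 (mod 194)  [q = 2: ≡ 1 ✗]
115^32 ≡ 1 (mod 194)  [q = 3: ≡ 1 ✗]
The check at q = 2 fails, so 115 generates a proper subgroup.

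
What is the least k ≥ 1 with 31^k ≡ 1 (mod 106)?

The order of 31 must divide φ(106) = φ(2)·φ(53) = 1·52 = 52 = 2^2 · 13.
Divisors of 52: 1, 2, 4, 13, 26, 52.
Check 31^d mod 106 for each divisor in increasing order:
31^1 ≡ 31
31^2 ≡ 7
31^4 ≡ 49
31^13 ≡ 83
31^26 ≡ 105
31^52 ≡ 1
Therefore the multiplicative order of 31 modulo 106 is 52.

52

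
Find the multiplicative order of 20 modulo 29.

ord(20) | φ(29) = 29 − 1 = 28 = 2^2 · 7.
Divisors of 28: 1, 2, 4, 7, 14, 28.
Evaluate successive powers at the divisors of 28:
20^1 ≡ 20 (mod 29)
20^2 ≡ 23 (mod 29)
20^4 ≡ 7 (mod 29)
20^7 ≡ 1 (mod 29) ✓
Therefore the multiplicative order of 20 modulo 29 is 7.

7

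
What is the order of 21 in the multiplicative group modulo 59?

By Lagrange's theorem, ord_59(21) divides φ(59) = 59 − 1 = 58 = 2 · 29.
Divisors of 58: 1, 2, 29, 58.
Check 21^d mod 59 for each divisor in increasing order:
21^1 ≡ 21 (mod 59)
21^2 ≡ 28 (mod 59)
21^29 ≡ 1 (mod 59) ✓
So ord_59(21) = 29.

29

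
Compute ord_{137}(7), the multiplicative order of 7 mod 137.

ord(7) | φ(137) = 137 − 1 = 136 = 2^3 · 17.
Divisors of 136: 1, 2, 4, 8, 17, 34, 68, 136.
Check 7^d mod 137 for each divisor in increasing order:
7^1 ≡ 7 (mod 137)
7^2 ≡ 49 (mod 137)
7^4 ≡ 72 (mod 137)
7^8 ≡ 115 (mod 137)
7^17 ≡ 100 (mod 137)
7^34 ≡ 136 (mod 137)
7^68 ≡ 1 (mod 137) ✓
The smallest such exponent is 68, so the order of 7 is 68.

68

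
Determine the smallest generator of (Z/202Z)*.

3

φ(202) = φ(2)·φ(101) = 1·100 = 100 = 2^2 · 5^2.
Test candidates g = 2, 3, … against the prime factors q ∈ {2, 5} of φ(202): g is a generator iff g^(100/q) ≢ 1 for every such q.
g = 2: gcd(2, 202) = 2 > 1, not a unit — skip.
g = 3: 3^50 ≡ 201; 3^20 ≡ 185 — none is 1, so 3 is a primitive root.
So 3 is the smallest generator of (Z/202Z)^×.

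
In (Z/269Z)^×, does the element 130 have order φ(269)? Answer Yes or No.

Yes

φ(269) = 269 − 1 = 268 = 2^2 · 67.
130 is a primitive root mod 269 iff 130^(φ(269)/q) ≢ 1 for every prime q | φ(269), i.e. q ∈ {2, 67}.
130^134 ≡ 268 (mod 269)  [q = 2: ≢ 1 ✓]
130^4 ≡ 57 (mod 269)  [q = 67: ≢ 1 ✓]
None equal 1, so ord_269(130) = 268: 130 is a primitive root.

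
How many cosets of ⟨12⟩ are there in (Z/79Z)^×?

3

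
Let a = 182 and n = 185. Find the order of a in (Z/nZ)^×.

36

By Lagrange's theorem, ord_185(182) divides φ(185) = φ(5·37) = (5−1)·(37−1) = 4·36 = 144 = 2^4 · 3^2.
Divisors of 144: 1, 2, 3, 4, 6, 8, 9, 12, 16, 18, 24, 36, 48, 72, 144.
Evaluate successive powers at the divisors of 144:
182^1 ≡ 182 (mod 185)
182^2 ≡ 9 (mod 185)
182^3 ≡ 158 (mod 185)
182^4 ≡ 81 (mod 185)
182^6 ≡ 174 (mod 185)
182^8 ≡ 86 (mod 185)
182^9 ≡ 112 (mod 185)
182^12 ≡ 121 (mod 185)
182^16 ≡ 181 (mod 185)
182^18 ≡ 149 (mod 185)
182^24 ≡ 26 (mod 185)
182^36 ≡ 1 (mod 185) ✓
Hence ord(182) = 36.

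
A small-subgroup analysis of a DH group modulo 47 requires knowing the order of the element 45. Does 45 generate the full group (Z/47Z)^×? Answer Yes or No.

Yes

φ(47) = 47 − 1 = 46 = 2 · 23.
An element g generates (Z/47Z)^× iff g^(46/q) ≢ 1 (mod 47) for each prime q ∈ {2, 23}.
45^23 ≡ 46 (mod 47)  [q = 2: ≢ 1 ✓]
45^2 ≡ 4 (mod 47)  [q = 23: ≢ 1 ✓]
Every test exponent gives a nontrivial residue, hence 45 generates the full group.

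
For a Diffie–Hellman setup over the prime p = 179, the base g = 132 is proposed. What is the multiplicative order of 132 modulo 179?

The order of 132 must divide φ(179) = 179 − 1 = 178 = 2 · 89.
Divisors of 178: 1, 2, 89, 178.
Evaluate successive powers at the divisors of 178:
132^1 ≡ 132 (mod 179)
132^2 ≡ 61 (mod 179)
132^89 ≡ 178 (mod 179)
132^178 ≡ 1 (mod 179) ✓
So ord_179(132) = 178.

178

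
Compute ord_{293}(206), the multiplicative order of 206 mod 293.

Since 206 ∈ (Z/293Z)^×, its order divides φ(293) = 293 − 1 = 292 = 2^2 · 73.
Divisors of 292: 1, 2, 4, 73, 146, 292.
Compute 206^d (mod 293) for the divisors d until we hit 1:
206^1 ≡ 206 (mod 293)
206^2 ≡ 244 (mod 293)
206^4 ≡ 57 (mod 293)
206^73 ≡ 1 (mod 293) ✓
Therefore the multiplicative order of 206 modulo 293 is 73.

73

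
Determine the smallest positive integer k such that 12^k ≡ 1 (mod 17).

16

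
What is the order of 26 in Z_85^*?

8

Since 26 ∈ (Z/85Z)^×, its order divides φ(85) = φ(5·17) = (5−1)·(17−1) = 4·16 = 64 = 2^6.
Divisors of 64: 1, 2, 4, 8, 16, 32, 64.
Check 26^d mod 85 for each divisor in increasing order:
26^1 ≡ 26 (mod 85)
26^2 ≡ 81 (mod 85)
26^4 ≡ 16 (mod 85)
26^8 ≡ 1 (mod 85) ✓
Hence ord(26) = 8.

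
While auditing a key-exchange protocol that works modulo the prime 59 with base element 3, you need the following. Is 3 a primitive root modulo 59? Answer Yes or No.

No

φ(59) = 59 − 1 = 58 = 2 · 29.
An element g generates (Z/59Z)^× iff g^(58/q) ≢ 1 (mod 59) for each prime q ∈ {2, 29}.
3^29 ≡ 1 (mod 59)  [q = 2: ≡ 1 ✗]
3^2 ≡ 9 (mod 59)  [q = 29: ≢ 1 ✓]
3^29 ≡ 1 shows ord(3) | 29, strictly less than φ(59); not a primitive root.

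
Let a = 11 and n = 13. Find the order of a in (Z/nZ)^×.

12

Since 11 ∈ (Z/13Z)^×, its order divides φ(13) = 13 − 1 = 12 = 2^2 · 3.
Divisors of 12: 1, 2, 3, 4, 6, 12.
Check 11^d mod 13 for each divisor in increasing order:
11^1 ≡ 11 (mod 13)
11^2 ≡ 4 (mod 13)
11^3 ≡ 5 (mod 13)
11^4 ≡ 3 (mod 13)
11^6 ≡ 12 (mod 13)
11^12 ≡ 1 (mod 13) ✓
Hence ord(11) = 12.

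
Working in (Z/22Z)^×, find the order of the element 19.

Since 19 ∈ (Z/22Z)^×, its order divides φ(22) = φ(2)·φ(11) = 1·10 = 10 = 2 · 5.
Divisors of 10: 1, 2, 5, 10.
Evaluate successive powers at the divisors of 10:
19^1 ≡ 19
19^2 ≡ 9
19^5 ≡ 21
19^10 ≡ 1
The smallest such exponent is 10, so the order of 19 is 10.

10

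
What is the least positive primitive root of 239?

7

φ(239) = 239 − 1 = 238 = 2 · 7 · 17.
g is a primitive root iff g^(238/q) ≢ 1 (mod 239) for each prime q ∈ {2, 7, 17}.
g = 2: 2^119 ≡ 1 — hits 1, so not a primitive root.
g = 3: 3^119 ≡ 1 — hits 1, so not a primitive root.
g = 4: 4^119 ≡ 1 — hits 1, so not a primitive root.
g = 5: 5^119 ≡ 1 — hits 1, so not a primitive root.
g = 6: 6^119 ≡ 1 — hits 1, so not a primitive root.
g = 7: 7^119 ≡ 238; 7^34 ≡ 24; 7^14 ≡ 211 — none is 1, so 7 is a primitive root.
The smallest primitive root modulo 239 is 7.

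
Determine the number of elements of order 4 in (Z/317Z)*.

2

φ(317) = 317 − 1 = 316 = 2^2 · 79.
(Z/317Z)^× is cyclic (|G| = 316); a cyclic group of order m has exactly φ(d) elements of each order d | m, and none otherwise.
4 = 2^2 divides 316, and φ(4) = 2.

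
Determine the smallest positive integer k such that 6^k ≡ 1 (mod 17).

16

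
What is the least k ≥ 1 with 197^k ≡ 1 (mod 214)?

ord(197) | φ(214) = φ(2)·φ(107) = 1·106 = 106 = 2 · 53.
Divisors of 106: 1, 2, 53, 106.
Compute 197^d (mod 214) for the divisors d until we hit 1:
197^1 ≡ 197 (mod 214)
197^2 ≡ 75 (mod 214)
197^53 ≡ 1 (mod 214) ✓
Hence ord(197) = 53.

53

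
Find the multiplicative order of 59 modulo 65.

12

By Lagrange's theorem, ord_65(59) divides φ(65) = φ(5·13) = (5−1)·(13−1) = 4·12 = 48 = 2^4 · 3.
Divisors of 48: 1, 2, 3, 4, 6, 8, 12, 16, 24, 48.
Evaluate successive powers at the divisors of 48:
59^1 ≡ 59
59^2 ≡ 36
59^3 ≡ 44
59^4 ≡ 61
59^6 ≡ 51
59^8 ≡ 16
59^12 ≡ 1
The smallest such exponent is 12, so the order of 59 is 12.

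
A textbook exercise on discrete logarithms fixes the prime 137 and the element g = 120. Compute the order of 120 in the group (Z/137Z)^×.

68

By Lagrange's theorem, ord_137(120) divides φ(137) = 137 − 1 = 136 = 2^3 · 17.
Divisors of 136: 1, 2, 4, 8, 17, 34, 68, 136.
Compute 120^d (mod 137) for the divisors d until we hit 1:
120^1 ≡ 120
120^2 ≡ 15
120^4 ≡ 88
120^8 ≡ 72
120^17 ≡ 100
120^34 ≡ 136
120^68 ≡ 1
So ord_137(120) = 68.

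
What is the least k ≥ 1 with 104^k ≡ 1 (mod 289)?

By Lagrange's theorem, ord_289(104) divides φ(289) = φ(17^2) = 17·(17−1) = 272 = 2^4 · 17.
Divisors of 272: 1, 2, 4, 8, 16, 17, 34, 68, 136, 272.
Test each divisor d:
104^1 ≡ 104 (mod 289)
104^2 ≡ 123 (mod 289)
104^4 ≡ 101 (mod 289)
104^8 ≡ 86 (mod 289)
104^16 ≡ 171 (mod 289)
104^17 ≡ 155 (mod 289)
104^34 ≡ 38 (mod 289)
104^68 ≡ 288 (mod 289)
104^136 ≡ 1 (mod 289) ✓
Therefore the multiplicative order of 104 modulo 289 is 136.

136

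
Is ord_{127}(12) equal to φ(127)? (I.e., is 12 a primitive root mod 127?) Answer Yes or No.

Yes

φ(127) = 127 − 1 = 126 = 2 · 3^2 · 7.
12 is a primitive root mod 127 iff 12^(φ(127)/q) ≢ 1 for every prime q | φ(127), i.e. q ∈ {2, 3, 7}.
12^63 ≡ 126 (mod 127)  [q = 2: ≢ 1 ✓]
12^42 ≡ 107 (mod 127)  [q = 3: ≢ 1 ✓]
12^18 ≡ 8 (mod 127)  [q = 7: ≢ 1 ✓]
None equal 1, so ord_127(12) = 126: 12 is a primitive root.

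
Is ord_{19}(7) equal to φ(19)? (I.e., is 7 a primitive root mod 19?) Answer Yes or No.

φ(19) = 19 − 1 = 18 = 2 · 3^2.
7 is a primitive root mod 19 iff 7^(φ(19)/q) ≢ 1 for every prime q | φ(19), i.e. q ∈ {2, 3}.
7^9 ≡ 1 (mod 19)  [q = 2: ≡ 1 ✗]
7^6 ≡ 1 (mod 19)  [q = 3: ≡ 1 ✗]
Since 7^9 ≡ 1, the order of 7 divides 9 < 18, so 7 is not a primitive root.

No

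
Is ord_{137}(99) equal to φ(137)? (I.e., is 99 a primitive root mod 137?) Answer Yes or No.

φ(137) = 137 − 1 = 136 = 2^3 · 17.
An element g generates (Z/137Z)^× iff g^(136/q) ≢ 1 (mod 137) for each prime q ∈ {2, 17}.
99^68 ≡ 1 (mod 137)  [q = 2: ≡ 1 ✗]
99^8 ≡ 16 (mod 137)  [q = 17: ≢ 1 ✓]
The check at q = 2 fails, so 99 generates a proper subgroup.

No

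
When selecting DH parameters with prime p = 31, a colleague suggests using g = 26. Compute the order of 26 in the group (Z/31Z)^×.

6

Since 26 ∈ (Z/31Z)^×, its order divides φ(31) = 31 − 1 = 30 = 2 · 3 · 5.
Divisors of 30: 1, 2, 3, 5, 6, 10, 15, 30.
Compute 26^d (mod 31) for the divisors d until we hit 1:
26^1 ≡ 26 (mod 31)
26^2 ≡ 25 (mod 31)
26^3 ≡ 30 (mod 31)
26^5 ≡ 6 (mod 31)
26^6 ≡ 1 (mod 31) ✓
The smallest such exponent is 6, so the order of 26 is 6.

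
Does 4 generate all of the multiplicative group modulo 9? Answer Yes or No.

No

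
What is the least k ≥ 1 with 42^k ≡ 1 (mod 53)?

By Lagrange's theorem, ord_53(42) divides φ(53) = 53 − 1 = 52 = 2^2 · 13.
Divisors of 52: 1, 2, 4, 13, 26, 52.
Check 42^d mod 53 for each divisor in increasing order:
42^1 ≡ 42 (mod 53)
42^2 ≡ 15 (mod 53)
42^4 ≡ 13 (mod 53)
42^13 ≡ 1 (mod 53) ✓
Therefore the multiplicative order of 42 modulo 53 is 13.

13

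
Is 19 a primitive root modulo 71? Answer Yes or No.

No

φ(71) = 71 − 1 = 70 = 2 · 5 · 7.
Test 19^(70/q) mod 71 for each prime factor q of 70:
19^35 ≡ 1 (mod 71)  [q = 2: ≡ 1 ✗]
19^14 ≡ 54 (mod 71)  [q = 5: ≢ 1 ✓]
19^10 ≡ 37 (mod 71)  [q = 7: ≢ 1 ✓]
The check at q = 2 fails, so 19 generates a proper subgroup.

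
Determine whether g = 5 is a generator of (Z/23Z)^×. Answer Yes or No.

Yes

φ(23) = 23 − 1 = 22 = 2 · 11.
Test 5^(22/q) mod 23 for each prime factor q of 22:
5^11 ≡ 22 (mod 23)  [q = 2: ≢ 1 ✓]
5^2 ≡ 2 (mod 23)  [q = 11: ≢ 1 ✓]
None equal 1, so ord_23(5) = 22: 5 is a primitive root.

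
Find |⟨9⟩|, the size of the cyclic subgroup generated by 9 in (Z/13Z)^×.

3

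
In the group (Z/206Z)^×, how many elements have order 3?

2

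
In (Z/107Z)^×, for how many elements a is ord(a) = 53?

φ(107) = 107 − 1 = 106 = 2 · 53.
Since (Z/107Z)^× is cyclic of order 106, the number of elements of order d is φ(d) when d | 106 and 0 otherwise.
53 | 106, and φ(53) = 53 − 1 = 52.

52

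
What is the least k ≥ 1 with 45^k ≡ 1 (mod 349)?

58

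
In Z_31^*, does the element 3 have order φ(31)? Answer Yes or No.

φ(31) = 31 − 1 = 30 = 2 · 3 · 5.
Test 3^(30/q) mod 31 for each prime factor q of 30:
3^15 ≡ 30 (mod 31)  [q = 2: ≢ 1 ✓]
3^10 ≡ 25 (mod 31)  [q = 3: ≢ 1 ✓]
3^6 ≡ 16 (mod 31)  [q = 5: ≢ 1 ✓]
All checks pass, so 3 has order 30 and is a primitive root modulo 31.

Yes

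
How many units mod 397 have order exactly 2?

1

φ(397) = 397 − 1 = 396 = 2^2 · 3^2 · 11.
Since (Z/397Z)^× is cyclic of order 396, the number of elements of order d is φ(d) when d | 396 and 0 otherwise.
2 | 396, and φ(2) = 2 − 1 = 1.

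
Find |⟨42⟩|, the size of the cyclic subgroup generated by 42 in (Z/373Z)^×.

372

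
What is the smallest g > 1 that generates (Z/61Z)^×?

φ(61) = 61 − 1 = 60 = 2^2 · 3 · 5.
Test candidates g = 2, 3, … against the prime factors q ∈ {2, 3, 5} of φ(61): g is a generator iff g^(60/q) ≢ 1 for every such q.
g = 2: 2^30 ≡ 60; 2^20 ≡ 47; 2^12 ≡ 9 — none is 1, so 2 is a primitive root.
So 2 is the smallest generator of (Z/61Z)^×.

2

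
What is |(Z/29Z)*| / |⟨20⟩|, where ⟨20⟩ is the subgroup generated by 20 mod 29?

4

ord(20) | φ(29) = 29 − 1 = 28 = 2^2 · 7.
Divisors of 28: 1, 2, 4, 7, 14, 28.
Test each divisor d:
20^1 ≡ 20 (mod 29)
20^2 ≡ 23 (mod 29)
20^4 ≡ 7 (mod 29)
20^7 ≡ 1 (mod 29) ✓
The order of 20 is 7, so the subgroup it generates has 7 elements.
The index is φ(29) / ord(20) = 28 / 7 = 4.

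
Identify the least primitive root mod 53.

2

φ(53) = 53 − 1 = 52 = 2^2 · 13.
Test candidates g = 2, 3, … against the prime factors q ∈ {2, 13} of φ(53): g is a generator iff g^(52/q) ≢ 1 for every such q.
g = 2: 2^26 ≡ 52; 2^4 ≡ 16 — none is 1, so 2 is a primitive root.
The smallest primitive root modulo 53 is 2.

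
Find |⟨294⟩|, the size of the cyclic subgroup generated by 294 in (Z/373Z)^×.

372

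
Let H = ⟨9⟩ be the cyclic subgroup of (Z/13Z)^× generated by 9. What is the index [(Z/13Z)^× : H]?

4

The order of 9 must divide φ(13) = 13 − 1 = 12 = 2^2 · 3.
Divisors of 12: 1, 2, 3, 4, 6, 12.
Evaluate successive powers at the divisors of 12:
9^1 ≡ 9
9^2 ≡ 3
9^3 ≡ 1
Thus |⟨9⟩| = ord(9) = 3.
Index = |(Z/13Z)^×| / |⟨9⟩| = 12 / 3 = 4.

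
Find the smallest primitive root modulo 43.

3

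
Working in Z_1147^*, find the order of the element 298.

By Lagrange's theorem, ord_1147(298) divides φ(1147) = φ(31·37) = (31−1)·(37−1) = 30·36 = 1080 = 2^3 · 3^3 · 5.
Divisors of 1080: 1, 2, 3, 4, 5, 6, 8, 9, 10, 12, 15, 18, 20, 24, 27, 30, 36, 40, 45, 54, 60, 72, 90, 108, 120, 135, 180, 216, 270, 360, 540, 1080.
Compute 298^d (mod 1147) for the divisors d until we hit 1:
298^1 ≡ 298
298^2 ≡ 485
298^3 ≡ 8
298^4 ≡ 90
298^5 ≡ 439
298^6 ≡ 64
298^8 ≡ 71
298^9 ≡ 512
298^10 ≡ 25
298^12 ≡ 655
298^15 ≡ 652
298^18 ≡ 628
298^20 ≡ 625
298^24 ≡ 47
298^27 ≡ 376
298^30 ≡ 714
298^36 ≡ 963
298^40 ≡ 645
298^45 ≡ 993
298^54 ≡ 295
298^60 ≡ 528
298^72 ≡ 593
298^90 ≡ 776
298^108 ≡ 1000
298^120 ≡ 63
298^135 ≡ 931
298^180 ≡ 1
The smallest such exponent is 180, so the order of 298 is 180.

180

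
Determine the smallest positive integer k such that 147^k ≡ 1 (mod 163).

162

ord(147) | φ(163) = 163 − 1 = 162 = 2 · 3^4.
Divisors of 162: 1, 2, 3, 6, 9, 18, 27, 54, 81, 162.
Test each divisor d:
147^1 ≡ 147
147^2 ≡ 93
147^3 ≡ 142
147^6 ≡ 115
147^9 ≡ 30
147^18 ≡ 85
147^27 ≡ 105
147^54 ≡ 104
147^81 ≡ 162
147^162 ≡ 1
So ord_163(147) = 162.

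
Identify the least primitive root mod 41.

6

φ(41) = 41 − 1 = 40 = 2^3 · 5.
Test candidates g = 2, 3, … against the prime factors q ∈ {2, 5} of φ(41): g is a generator iff g^(40/q) ≢ 1 for every such q.
g = 2: 2^20 ≡ 1 — hits 1, so not a primitive root.
g = 3: 3^20 ≡ 40; 3^8 ≡ 1 — hits 1, so not a primitive root.
g = 4: 4^20 ≡ 1 — hits 1, so not a primitive root.
g = 5: 5^20 ≡ 1 — hits 1, so not a primitive root.
g = 6: 6^20 ≡ 40; 6^8 ≡ 10 — none is 1, so 6 is a primitive root.
Hence the least primitive root of 41 is 6.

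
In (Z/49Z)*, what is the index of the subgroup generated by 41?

By Lagrange's theorem, ord_49(41) divides φ(49) = φ(7^2) = 7·(7−1) = 42 = 2 · 3 · 7.
Divisors of 42: 1, 2, 3, 6, 7, 14, 21, 42.
Compute 41^d (mod 49) for the divisors d until we hit 1:
41^1 ≡ 41
41^2 ≡ 15
41^3 ≡ 27
41^6 ≡ 43
41^7 ≡ 48
41^14 ≡ 1
Thus |⟨41⟩| = ord(41) = 14.
The index is φ(49) / ord(41) = 42 / 14 = 3.

3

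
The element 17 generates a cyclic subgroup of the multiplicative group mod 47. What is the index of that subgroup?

2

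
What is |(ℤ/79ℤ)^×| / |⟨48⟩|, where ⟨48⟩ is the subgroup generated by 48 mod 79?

1

Since 48 ∈ (Z/79Z)^×, its order divides φ(79) = 79 − 1 = 78 = 2 · 3 · 13.
Divisors of 78: 1, 2, 3, 6, 13, 26, 39, 78.
Compute 48^d (mod 79) for the divisors d until we hit 1:
48^1 ≡ 48 (mod 79)
48^2 ≡ 13 (mod 79)
48^3 ≡ 71 (mod 79)
48^6 ≡ 64 (mod 79)
48^13 ≡ 56 (mod 79)
48^26 ≡ 55 (mod 79)
48^39 ≡ 78 (mod 79)
48^78 ≡ 1 (mod 79) ✓
So ord_79(48) = 78, hence |⟨48⟩| = 78.
The index is φ(79) / ord(48) = 78 / 78 = 1.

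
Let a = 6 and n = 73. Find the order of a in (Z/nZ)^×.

36

The order of 6 must divide φ(73) = 73 − 1 = 72 = 2^3 · 3^2.
Divisors of 72: 1, 2, 3, 4, 6, 8, 9, 12, 18, 24, 36, 72.
Test each divisor d:
6^1 ≡ 6 (mod 73)
6^2 ≡ 36 (mod 73)
6^3 ≡ 70 (mod 73)
6^4 ≡ 55 (mod 73)
6^6 ≡ 9 (mod 73)
6^8 ≡ 32 (mod 73)
6^9 ≡ 46 (mod 73)
6^12 ≡ 8 (mod 73)
6^18 ≡ 72 (mod 73)
6^24 ≡ 64 (mod 73)
6^36 ≡ 1 (mod 73) ✓
Hence ord(6) = 36.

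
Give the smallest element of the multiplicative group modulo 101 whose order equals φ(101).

2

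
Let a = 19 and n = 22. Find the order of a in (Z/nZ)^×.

By Lagrange's theorem, ord_22(19) divides φ(22) = φ(2)·φ(11) = 1·10 = 10 = 2 · 5.
Divisors of 10: 1, 2, 5, 10.
Check 19^d mod 22 for each divisor in increasing order:
19^1 ≡ 19
19^2 ≡ 9
19^5 ≡ 21
19^10 ≡ 1
Therefore the multiplicative order of 19 modulo 22 is 10.

10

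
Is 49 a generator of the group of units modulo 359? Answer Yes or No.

φ(359) = 359 − 1 = 358 = 2 · 179.
An element g generates (Z/359Z)^× iff g^(358/q) ≢ 1 (mod 359) for each prime q ∈ {2, 179}.
49^179 ≡ 1 (mod 359)  [q = 2: ≡ 1 ✗]
49^2 ≡ 247 (mod 359)  [q = 179: ≢ 1 ✓]
49^179 ≡ 1 shows ord(49) | 179, strictly less than φ(359); not a primitive root.

No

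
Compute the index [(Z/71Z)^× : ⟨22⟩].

1

The order of 22 must divide φ(71) = 71 − 1 = 70 = 2 · 5 · 7.
Divisors of 70: 1, 2, 5, 7, 10, 14, 35, 70.
Evaluate successive powers at the divisors of 70:
22^1 ≡ 22 (mod 71)
22^2 ≡ 58 (mod 71)
22^5 ≡ 26 (mod 71)
22^7 ≡ 17 (mod 71)
22^10 ≡ 37 (mod 71)
22^14 ≡ 5 (mod 71)
22^35 ≡ 70 (mod 71)
22^70 ≡ 1 (mod 71) ✓
Thus |⟨22⟩| = ord(22) = 70.
The index is φ(71) / ord(22) = 70 / 70 = 1.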